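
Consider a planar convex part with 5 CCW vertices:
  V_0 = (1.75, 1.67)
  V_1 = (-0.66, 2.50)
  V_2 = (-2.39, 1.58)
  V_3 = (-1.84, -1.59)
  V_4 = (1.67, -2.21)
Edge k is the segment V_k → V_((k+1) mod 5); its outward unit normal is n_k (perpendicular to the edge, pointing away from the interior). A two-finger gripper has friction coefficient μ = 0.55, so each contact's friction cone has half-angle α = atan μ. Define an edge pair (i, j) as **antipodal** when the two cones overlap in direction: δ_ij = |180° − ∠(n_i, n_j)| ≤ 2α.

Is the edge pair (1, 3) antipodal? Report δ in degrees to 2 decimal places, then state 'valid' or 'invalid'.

δ = 38.02°, valid

α = atan 0.55 = 28.81°;  2α = 57.62°
edge 1: e_1 = (-1.73, -0.92);  n_1 = (-0.4695, +0.8829)
edge 3: e_3 = (+3.51, -0.62);  n_3 = (-0.1739, -0.9848)
∠(n_1, n_3) = 141.98°
δ = |180° − 141.98°| = 38.02°
38.02° ≤ 2α = 57.62°  →  valid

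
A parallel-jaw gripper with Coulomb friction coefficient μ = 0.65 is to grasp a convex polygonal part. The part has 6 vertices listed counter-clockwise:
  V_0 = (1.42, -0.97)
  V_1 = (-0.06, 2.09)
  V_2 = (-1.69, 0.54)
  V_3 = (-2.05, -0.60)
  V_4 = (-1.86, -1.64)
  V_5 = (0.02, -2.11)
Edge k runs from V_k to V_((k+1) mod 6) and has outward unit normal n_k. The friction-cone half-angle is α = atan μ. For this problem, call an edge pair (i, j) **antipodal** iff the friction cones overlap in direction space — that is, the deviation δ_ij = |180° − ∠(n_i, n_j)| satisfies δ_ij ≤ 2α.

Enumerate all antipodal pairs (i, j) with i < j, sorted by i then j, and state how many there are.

count = 7; pairs: (0,2), (0,3), (0,4), (1,4), (1,5), (2,5), (3,5)

α = atan 0.65 = 33.02°;  2α = 66.05°
n_0 = (+0.9002, +0.4354)
n_1 = (-0.6891, +0.7247)
n_2 = (-0.9536, +0.3011)
n_3 = (-0.9837, -0.1797)
n_4 = (-0.2425, -0.9701)
n_5 = (+0.6314, -0.7754)
  (0,1): δ = 72.25°  ·
  (0,2): δ = 43.34°  ✓
  (0,3): δ = 15.46°  ✓
  (0,4): δ = 50.15°  ✓
  (0,5): δ = 103.34°  ·
  (1,2): δ = 151.08°  ·
  (1,3): δ = 123.21°  ·
  (1,4): δ = 57.60°  ✓
  (1,5): δ = 4.40°  ✓
  (2,3): δ = 152.12°  ·
  (2,4): δ = 86.51°  ·
  (2,5): δ = 33.32°  ✓
  (3,4): δ = 114.39°  ·
  (3,5): δ = 61.20°  ✓
  (4,5): δ = 126.81°  ·
antipodal pairs: 7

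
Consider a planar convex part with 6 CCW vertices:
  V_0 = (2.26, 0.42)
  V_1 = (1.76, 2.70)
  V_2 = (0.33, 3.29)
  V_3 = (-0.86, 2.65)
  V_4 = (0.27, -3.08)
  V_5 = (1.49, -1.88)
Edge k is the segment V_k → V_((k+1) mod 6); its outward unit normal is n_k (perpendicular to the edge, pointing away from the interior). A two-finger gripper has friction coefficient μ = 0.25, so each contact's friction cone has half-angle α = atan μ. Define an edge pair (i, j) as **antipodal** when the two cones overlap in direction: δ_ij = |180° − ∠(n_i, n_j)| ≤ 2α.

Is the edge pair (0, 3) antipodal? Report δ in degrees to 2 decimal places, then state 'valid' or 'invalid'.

α = atan 0.25 = 14.04°;  2α = 28.07°
edge 0: e_0 = (-0.50, +2.28);  n_0 = (+0.9768, +0.2142)
edge 3: e_3 = (+1.13, -5.73);  n_3 = (-0.9811, -0.1935)
∠(n_0, n_3) = 178.79°
δ = |180° − 178.79°| = 1.21°
1.21° ≤ 2α = 28.07°  →  valid

δ = 1.21°, valid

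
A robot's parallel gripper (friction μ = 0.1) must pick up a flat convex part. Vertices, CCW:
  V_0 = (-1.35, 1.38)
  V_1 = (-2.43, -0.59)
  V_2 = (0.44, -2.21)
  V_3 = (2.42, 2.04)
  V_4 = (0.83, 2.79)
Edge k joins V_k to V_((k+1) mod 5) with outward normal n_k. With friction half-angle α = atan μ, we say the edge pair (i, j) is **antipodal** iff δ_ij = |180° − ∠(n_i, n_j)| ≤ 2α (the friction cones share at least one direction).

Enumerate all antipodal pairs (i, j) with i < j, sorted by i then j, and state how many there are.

count = 2; pairs: (0,2), (1,3)

α = atan 0.1 = 5.71°;  2α = 11.42°
n_0 = (-0.8769, +0.4807)
n_1 = (-0.4916, -0.8708)
n_2 = (+0.9065, -0.4223)
n_3 = (+0.4266, +0.9044)
n_4 = (-0.5431, +0.8397)
  (0,1): δ = 90.71°  ·
  (0,2): δ = 3.75°  ✓
  (0,3): δ = 93.48°  ·
  (0,4): δ = 151.63°  ·
  (1,2): δ = 85.54°  ·
  (1,3): δ = 4.19°  ✓
  (1,4): δ = 62.34°  ·
  (2,3): δ = 90.27°  ·
  (2,4): δ = 32.13°  ·
  (3,4): δ = 121.85°  ·
antipodal pairs: 2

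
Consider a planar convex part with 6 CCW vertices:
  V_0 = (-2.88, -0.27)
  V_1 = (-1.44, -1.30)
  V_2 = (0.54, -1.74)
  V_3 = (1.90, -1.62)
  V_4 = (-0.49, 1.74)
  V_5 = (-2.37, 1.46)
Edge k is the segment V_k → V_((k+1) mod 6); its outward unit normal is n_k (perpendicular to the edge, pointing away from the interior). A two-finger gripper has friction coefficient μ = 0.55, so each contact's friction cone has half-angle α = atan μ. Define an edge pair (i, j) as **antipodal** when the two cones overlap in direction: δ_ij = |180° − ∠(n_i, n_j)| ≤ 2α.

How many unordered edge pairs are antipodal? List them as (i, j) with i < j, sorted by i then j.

α = atan 0.55 = 28.81°;  2α = 57.62°
n_0 = (-0.5818, -0.8134)
n_1 = (-0.2169, -0.9762)
n_2 = (+0.0879, -0.9961)
n_3 = (+0.8149, +0.5796)
n_4 = (-0.1473, +0.9891)
n_5 = (-0.9592, +0.2828)
  (0,1): δ = 156.95°  ·
  (0,2): δ = 139.38°  ·
  (0,3): δ = 19.00°  ✓
  (0,4): δ = 44.05°  ✓
  (0,5): δ = 109.15°  ·
  (1,2): δ = 162.43°  ·
  (1,3): δ = 42.05°  ✓
  (1,4): δ = 21.00°  ✓
  (1,5): δ = 86.10°  ·
  (2,3): δ = 59.62°  ·
  (2,4): δ = 3.43°  ✓
  (2,5): δ = 68.53°  ·
  (3,4): δ = 116.95°  ·
  (3,5): δ = 51.85°  ✓
  (4,5): δ = 114.90°  ·
antipodal pairs: 6

count = 6; pairs: (0,3), (0,4), (1,3), (1,4), (2,4), (3,5)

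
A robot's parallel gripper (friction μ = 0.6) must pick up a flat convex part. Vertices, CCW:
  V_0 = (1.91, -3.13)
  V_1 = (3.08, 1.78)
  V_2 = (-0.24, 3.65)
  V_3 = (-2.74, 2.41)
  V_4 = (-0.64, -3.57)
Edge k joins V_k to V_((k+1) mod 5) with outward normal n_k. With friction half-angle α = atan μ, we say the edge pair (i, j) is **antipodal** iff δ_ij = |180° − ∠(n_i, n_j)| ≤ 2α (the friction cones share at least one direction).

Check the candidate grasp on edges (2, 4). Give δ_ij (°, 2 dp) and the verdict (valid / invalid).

δ = 16.59°, valid

α = atan 0.6 = 30.96°;  2α = 61.93°
edge 2: e_2 = (-2.50, -1.24);  n_2 = (-0.4443, +0.8959)
edge 4: e_4 = (+2.55, +0.44);  n_4 = (+0.1700, -0.9854)
∠(n_2, n_4) = 163.41°
δ = |180° − 163.41°| = 16.59°
16.59° ≤ 2α = 61.93°  →  valid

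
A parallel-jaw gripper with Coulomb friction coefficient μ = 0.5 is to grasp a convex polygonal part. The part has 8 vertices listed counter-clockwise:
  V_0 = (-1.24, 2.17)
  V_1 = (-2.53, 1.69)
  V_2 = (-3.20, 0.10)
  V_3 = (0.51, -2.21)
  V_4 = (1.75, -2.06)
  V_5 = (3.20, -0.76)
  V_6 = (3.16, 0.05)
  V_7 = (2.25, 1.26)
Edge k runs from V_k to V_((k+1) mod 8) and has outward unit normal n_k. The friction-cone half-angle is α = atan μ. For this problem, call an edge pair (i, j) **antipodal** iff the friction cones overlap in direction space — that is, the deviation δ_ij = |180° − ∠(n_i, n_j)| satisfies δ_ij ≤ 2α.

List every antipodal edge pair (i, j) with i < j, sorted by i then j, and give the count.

α = atan 0.5 = 26.57°;  2α = 53.13°
n_0 = (-0.3487, +0.9372)
n_1 = (-0.9215, +0.3883)
n_2 = (-0.5286, -0.8489)
n_3 = (+0.1201, -0.9928)
n_4 = (+0.6675, -0.7446)
n_5 = (+0.9988, +0.0493)
n_6 = (+0.7992, +0.6011)
n_7 = (+0.2523, +0.9676)
  (0,1): δ = 133.26°  ·
  (0,2): δ = 52.32°  ✓
  (0,3): δ = 13.51°  ✓
  (0,4): δ = 21.47°  ✓
  (0,5): δ = 72.42°  ·
  (0,6): δ = 106.54°  ·
  (0,7): δ = 144.98°  ·
  (1,2): δ = 99.06°  ·
  (1,3): δ = 60.25°  ·
  (1,4): δ = 25.27°  ✓
  (1,5): δ = 25.68°  ✓
  (1,6): δ = 59.80°  ·
  (1,7): δ = 98.24°  ·
  (2,3): δ = 141.19°  ·
  (2,4): δ = 106.21°  ·
  (2,5): δ = 55.26°  ·
  (2,6): δ = 21.15°  ✓
  (2,7): δ = 17.29°  ✓
  (3,4): δ = 145.02°  ·
  (3,5): δ = 94.07°  ·
  (3,6): δ = 59.95°  ·
  (3,7): δ = 21.51°  ✓
  (4,5): δ = 129.05°  ·
  (4,6): δ = 94.93°  ·
  (4,7): δ = 56.49°  ·
  (5,6): δ = 145.88°  ·
  (5,7): δ = 107.44°  ·
  (6,7): δ = 141.56°  ·
antipodal pairs: 8

count = 8; pairs: (0,2), (0,3), (0,4), (1,4), (1,5), (2,6), (2,7), (3,7)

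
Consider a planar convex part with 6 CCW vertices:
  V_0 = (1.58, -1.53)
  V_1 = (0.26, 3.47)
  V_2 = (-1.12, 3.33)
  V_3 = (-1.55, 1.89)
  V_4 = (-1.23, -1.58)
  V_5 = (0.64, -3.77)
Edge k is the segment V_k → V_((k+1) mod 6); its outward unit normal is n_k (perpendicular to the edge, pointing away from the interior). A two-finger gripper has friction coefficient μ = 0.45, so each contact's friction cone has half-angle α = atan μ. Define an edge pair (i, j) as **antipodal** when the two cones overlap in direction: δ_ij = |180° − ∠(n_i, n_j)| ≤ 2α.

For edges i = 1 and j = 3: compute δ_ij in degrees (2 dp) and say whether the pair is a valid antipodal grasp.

δ = 90.52°, invalid

α = atan 0.45 = 24.23°;  2α = 48.46°
edge 1: e_1 = (-1.38, -0.14);  n_1 = (-0.1009, +0.9949)
edge 3: e_3 = (+0.32, -3.47);  n_3 = (-0.9958, -0.0918)
∠(n_1, n_3) = 89.48°
δ = |180° − 89.48°| = 90.52°
90.52° > 2α = 48.46°  →  invalid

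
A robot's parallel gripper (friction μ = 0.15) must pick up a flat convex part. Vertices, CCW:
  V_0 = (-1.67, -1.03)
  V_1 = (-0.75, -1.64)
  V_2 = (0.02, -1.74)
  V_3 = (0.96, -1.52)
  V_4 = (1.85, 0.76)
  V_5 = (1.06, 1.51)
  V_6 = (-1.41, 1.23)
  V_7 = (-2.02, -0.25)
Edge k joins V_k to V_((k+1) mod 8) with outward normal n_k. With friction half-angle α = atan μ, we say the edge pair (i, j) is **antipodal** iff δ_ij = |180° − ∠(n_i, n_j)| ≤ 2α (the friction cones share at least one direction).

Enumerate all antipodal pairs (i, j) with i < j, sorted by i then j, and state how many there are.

count = 4; pairs: (0,4), (1,5), (2,5), (3,6)

α = atan 0.15 = 8.53°;  2α = 17.06°
n_0 = (-0.5526, -0.8334)
n_1 = (-0.1288, -0.9917)
n_2 = (+0.2279, -0.9737)
n_3 = (+0.9315, -0.3636)
n_4 = (+0.6885, +0.7252)
n_5 = (-0.1126, +0.9936)
n_6 = (-0.9245, +0.3811)
n_7 = (-0.9124, -0.4094)
  (0,1): δ = 153.85°  ·
  (0,2): δ = 133.28°  ·
  (0,3): δ = 77.78°  ·
  (0,4): δ = 9.97°  ✓
  (0,5): δ = 40.01°  ·
  (0,6): δ = 101.15°  ·
  (0,7): δ = 147.71°  ·
  (1,2): δ = 159.43°  ·
  (1,3): δ = 103.92°  ·
  (1,4): δ = 36.11°  ·
  (1,5): δ = 13.87°  ✓
  (1,6): δ = 75.00°  ·
  (1,7): δ = 121.57°  ·
  (2,3): δ = 124.50°  ·
  (2,4): δ = 56.68°  ·
  (2,5): δ = 6.71°  ✓
  (2,6): δ = 54.43°  ·
  (2,7): δ = 100.99°  ·
  (3,4): δ = 112.19°  ·
  (3,5): δ = 62.21°  ·
  (3,6): δ = 1.08°  ✓
  (3,7): δ = 45.49°  ·
  (4,5): δ = 130.02°  ·
  (4,6): δ = 68.89°  ·
  (4,7): δ = 22.32°  ·
  (5,6): δ = 118.87°  ·
  (5,7): δ = 72.30°  ·
  (6,7): δ = 133.43°  ·
antipodal pairs: 4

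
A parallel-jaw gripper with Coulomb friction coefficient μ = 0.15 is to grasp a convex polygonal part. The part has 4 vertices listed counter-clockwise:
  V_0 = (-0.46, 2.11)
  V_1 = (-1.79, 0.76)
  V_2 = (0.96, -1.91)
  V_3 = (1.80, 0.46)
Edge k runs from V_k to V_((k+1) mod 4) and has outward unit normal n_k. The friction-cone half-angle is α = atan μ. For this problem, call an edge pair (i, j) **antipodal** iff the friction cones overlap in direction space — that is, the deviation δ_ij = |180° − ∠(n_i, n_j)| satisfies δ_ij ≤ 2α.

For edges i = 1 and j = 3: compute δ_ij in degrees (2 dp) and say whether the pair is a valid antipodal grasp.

α = atan 0.15 = 8.53°;  2α = 17.06°
edge 1: e_1 = (+2.75, -2.67);  n_1 = (-0.6966, -0.7175)
edge 3: e_3 = (-2.26, +1.65);  n_3 = (+0.5897, +0.8077)
∠(n_1, n_3) = 171.98°
δ = |180° − 171.98°| = 8.02°
8.02° ≤ 2α = 17.06°  →  valid

δ = 8.02°, valid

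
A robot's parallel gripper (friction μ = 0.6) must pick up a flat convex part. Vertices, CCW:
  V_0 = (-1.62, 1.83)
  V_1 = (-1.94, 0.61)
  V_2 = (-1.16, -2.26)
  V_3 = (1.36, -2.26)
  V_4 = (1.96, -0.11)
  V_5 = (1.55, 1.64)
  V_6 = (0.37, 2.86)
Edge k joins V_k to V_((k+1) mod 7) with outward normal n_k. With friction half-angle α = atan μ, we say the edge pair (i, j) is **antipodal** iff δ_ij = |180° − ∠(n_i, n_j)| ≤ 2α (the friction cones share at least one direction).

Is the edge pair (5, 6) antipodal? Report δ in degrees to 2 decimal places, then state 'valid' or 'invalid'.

α = atan 0.6 = 30.96°;  2α = 61.93°
edge 5: e_5 = (-1.18, +1.22);  n_5 = (+0.7188, +0.6952)
edge 6: e_6 = (-1.99, -1.03);  n_6 = (-0.4597, +0.8881)
∠(n_5, n_6) = 73.32°
δ = |180° − 73.32°| = 106.68°
106.68° > 2α = 61.93°  →  invalid

δ = 106.68°, invalid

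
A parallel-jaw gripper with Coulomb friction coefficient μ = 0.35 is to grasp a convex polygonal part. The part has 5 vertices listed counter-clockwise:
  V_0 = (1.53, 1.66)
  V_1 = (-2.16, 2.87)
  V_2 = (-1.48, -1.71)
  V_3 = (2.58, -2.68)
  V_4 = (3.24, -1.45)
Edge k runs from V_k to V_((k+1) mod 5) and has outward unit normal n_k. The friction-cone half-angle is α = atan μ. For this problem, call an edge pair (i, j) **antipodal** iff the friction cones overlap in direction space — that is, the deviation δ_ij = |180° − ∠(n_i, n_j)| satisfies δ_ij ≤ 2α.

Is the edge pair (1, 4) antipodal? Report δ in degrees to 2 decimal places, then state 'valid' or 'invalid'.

α = atan 0.35 = 19.29°;  2α = 38.58°
edge 1: e_1 = (+0.68, -4.58);  n_1 = (-0.9892, -0.1469)
edge 4: e_4 = (-1.71, +3.11);  n_4 = (+0.8763, +0.4818)
∠(n_1, n_4) = 159.64°
δ = |180° − 159.64°| = 20.36°
20.36° ≤ 2α = 38.58°  →  valid

δ = 20.36°, valid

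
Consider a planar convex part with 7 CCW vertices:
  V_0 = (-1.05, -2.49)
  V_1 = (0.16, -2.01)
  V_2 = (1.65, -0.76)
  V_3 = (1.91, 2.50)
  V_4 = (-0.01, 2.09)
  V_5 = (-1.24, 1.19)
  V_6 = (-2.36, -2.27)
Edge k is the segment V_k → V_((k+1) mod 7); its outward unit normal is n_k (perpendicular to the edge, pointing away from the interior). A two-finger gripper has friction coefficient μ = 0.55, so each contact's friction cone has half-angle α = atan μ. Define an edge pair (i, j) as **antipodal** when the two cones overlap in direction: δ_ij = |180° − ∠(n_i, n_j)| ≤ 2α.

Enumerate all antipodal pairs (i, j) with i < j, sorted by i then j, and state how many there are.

count = 10; pairs: (0,3), (0,4), (0,5), (1,3), (1,4), (1,5), (2,4), (2,5), (3,6), (4,6)

α = atan 0.55 = 28.81°;  2α = 57.62°
n_0 = (+0.3687, -0.9295)
n_1 = (+0.6427, -0.7661)
n_2 = (+0.9968, -0.0795)
n_3 = (-0.2088, +0.9780)
n_4 = (-0.5905, +0.8070)
n_5 = (-0.9514, +0.3080)
n_6 = (-0.1656, -0.9862)
  (0,1): δ = 161.64°  ·
  (0,2): δ = 116.20°  ·
  (0,3): δ = 9.58°  ✓
  (0,4): δ = 14.56°  ✓
  (0,5): δ = 50.43°  ✓
  (0,6): δ = 148.83°  ·
  (1,2): δ = 134.55°  ·
  (1,3): δ = 27.94°  ✓
  (1,4): δ = 3.80°  ✓
  (1,5): δ = 32.07°  ✓
  (1,6): δ = 130.47°  ·
  (2,3): δ = 73.39°  ·
  (2,4): δ = 49.25°  ✓
  (2,5): δ = 13.38°  ✓
  (2,6): δ = 85.03°  ·
  (3,4): δ = 155.86°  ·
  (3,5): δ = 119.99°  ·
  (3,6): δ = 21.59°  ✓
  (4,5): δ = 144.13°  ·
  (4,6): δ = 45.73°  ✓
  (5,6): δ = 81.60°  ·
antipodal pairs: 10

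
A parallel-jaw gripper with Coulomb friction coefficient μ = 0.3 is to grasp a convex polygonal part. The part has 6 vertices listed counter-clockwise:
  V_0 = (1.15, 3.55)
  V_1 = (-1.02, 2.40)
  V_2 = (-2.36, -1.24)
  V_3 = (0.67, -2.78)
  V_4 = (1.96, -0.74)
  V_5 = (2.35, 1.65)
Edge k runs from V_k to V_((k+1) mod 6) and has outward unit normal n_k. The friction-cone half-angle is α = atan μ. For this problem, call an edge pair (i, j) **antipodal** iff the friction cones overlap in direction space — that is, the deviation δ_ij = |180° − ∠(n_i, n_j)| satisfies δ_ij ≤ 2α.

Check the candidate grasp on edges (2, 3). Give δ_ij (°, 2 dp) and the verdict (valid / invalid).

δ = 95.37°, invalid

α = atan 0.3 = 16.70°;  2α = 33.40°
edge 2: e_2 = (+3.03, -1.54);  n_2 = (-0.4531, -0.8915)
edge 3: e_3 = (+1.29, +2.04);  n_3 = (+0.8452, -0.5345)
∠(n_2, n_3) = 84.63°
δ = |180° − 84.63°| = 95.37°
95.37° > 2α = 33.40°  →  invalid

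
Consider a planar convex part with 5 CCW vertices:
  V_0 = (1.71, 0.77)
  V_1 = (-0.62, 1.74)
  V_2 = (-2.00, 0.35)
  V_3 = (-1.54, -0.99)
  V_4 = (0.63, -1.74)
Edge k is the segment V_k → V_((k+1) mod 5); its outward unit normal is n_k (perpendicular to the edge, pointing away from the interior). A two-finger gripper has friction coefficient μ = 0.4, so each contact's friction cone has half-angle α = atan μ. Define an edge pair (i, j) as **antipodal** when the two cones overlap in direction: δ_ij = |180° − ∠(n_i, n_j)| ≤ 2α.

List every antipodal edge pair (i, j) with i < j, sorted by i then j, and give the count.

α = atan 0.4 = 21.80°;  2α = 43.60°
n_0 = (+0.3843, +0.9232)
n_1 = (-0.7097, +0.7045)
n_2 = (-0.9458, -0.3247)
n_3 = (-0.3267, -0.9451)
n_4 = (+0.9186, -0.3952)
  (0,1): δ = 112.19°  ·
  (0,2): δ = 48.45°  ·
  (0,3): δ = 3.54°  ✓
  (0,4): δ = 89.32°  ·
  (1,2): δ = 116.26°  ·
  (1,3): δ = 64.27°  ·
  (1,4): δ = 21.51°  ✓
  (2,3): δ = 128.01°  ·
  (2,4): δ = 42.23°  ✓
  (3,4): δ = 94.21°  ·
antipodal pairs: 3

count = 3; pairs: (0,3), (1,4), (2,4)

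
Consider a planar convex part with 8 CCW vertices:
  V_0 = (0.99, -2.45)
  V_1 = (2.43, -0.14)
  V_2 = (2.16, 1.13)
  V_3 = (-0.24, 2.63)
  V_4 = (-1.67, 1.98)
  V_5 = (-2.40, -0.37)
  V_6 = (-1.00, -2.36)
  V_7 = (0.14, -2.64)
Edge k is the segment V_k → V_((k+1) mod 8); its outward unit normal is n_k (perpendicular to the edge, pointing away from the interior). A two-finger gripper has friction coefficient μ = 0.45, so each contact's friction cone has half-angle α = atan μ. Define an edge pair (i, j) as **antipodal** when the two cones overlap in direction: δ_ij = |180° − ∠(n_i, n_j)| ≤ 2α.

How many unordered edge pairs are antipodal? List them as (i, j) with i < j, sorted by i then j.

count = 9; pairs: (0,3), (0,4), (1,4), (1,5), (2,5), (2,6), (2,7), (3,6), (3,7)

α = atan 0.45 = 24.23°;  2α = 48.46°
n_0 = (+0.8486, -0.5290)
n_1 = (+0.9781, +0.2080)
n_2 = (+0.5300, +0.8480)
n_3 = (-0.4138, +0.9104)
n_4 = (-0.9550, +0.2967)
n_5 = (-0.8179, -0.5754)
n_6 = (-0.2385, -0.9711)
n_7 = (+0.2181, -0.9759)
  (0,1): δ = 136.06°  ·
  (0,2): δ = 90.07°  ·
  (0,3): δ = 33.62°  ✓
  (0,4): δ = 14.68°  ✓
  (0,5): δ = 67.07°  ·
  (0,6): δ = 108.14°  ·
  (0,7): δ = 134.54°  ·
  (1,2): δ = 134.01°  ·
  (1,3): δ = 77.56°  ·
  (1,4): δ = 29.26°  ✓
  (1,5): δ = 23.12°  ✓
  (1,6): δ = 64.20°  ·
  (1,7): δ = 90.60°  ·
  (2,3): δ = 123.55°  ·
  (2,4): δ = 75.25°  ·
  (2,5): δ = 22.87°  ✓
  (2,6): δ = 18.21°  ✓
  (2,7): δ = 44.61°  ✓
  (3,4): δ = 131.70°  ·
  (3,5): δ = 79.32°  ·
  (3,6): δ = 38.24°  ✓
  (3,7): δ = 11.84°  ✓
  (4,5): δ = 127.62°  ·
  (4,6): δ = 86.54°  ·
  (4,7): δ = 60.14°  ·
  (5,6): δ = 138.93°  ·
  (5,7): δ = 112.53°  ·
  (6,7): δ = 153.60°  ·
antipodal pairs: 9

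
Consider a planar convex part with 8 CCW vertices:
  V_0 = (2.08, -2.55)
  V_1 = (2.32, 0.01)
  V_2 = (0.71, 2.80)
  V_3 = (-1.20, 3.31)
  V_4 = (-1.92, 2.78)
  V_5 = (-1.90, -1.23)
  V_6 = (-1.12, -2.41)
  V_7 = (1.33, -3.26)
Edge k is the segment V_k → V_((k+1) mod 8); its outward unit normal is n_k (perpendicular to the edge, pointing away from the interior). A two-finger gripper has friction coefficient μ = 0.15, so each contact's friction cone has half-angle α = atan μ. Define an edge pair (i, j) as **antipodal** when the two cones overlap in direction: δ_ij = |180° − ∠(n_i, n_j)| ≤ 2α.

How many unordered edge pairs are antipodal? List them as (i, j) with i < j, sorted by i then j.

α = atan 0.15 = 8.53°;  2α = 17.06°
n_0 = (+0.9956, -0.0933)
n_1 = (+0.8661, +0.4998)
n_2 = (+0.2580, +0.9662)
n_3 = (-0.5928, +0.8053)
n_4 = (-1.0000, -0.0050)
n_5 = (-0.8342, -0.5514)
n_6 = (-0.3278, -0.9448)
n_7 = (+0.6875, -0.7262)
  (0,1): δ = 144.66°  ·
  (0,2): δ = 99.59°  ·
  (0,3): δ = 48.29°  ·
  (0,4): δ = 5.64°  ✓
  (0,5): δ = 38.82°  ·
  (0,6): δ = 76.22°  ·
  (0,7): δ = 138.79°  ·
  (1,2): δ = 134.94°  ·
  (1,3): δ = 83.63°  ·
  (1,4): δ = 29.70°  ·
  (1,5): δ = 3.48°  ✓
  (1,6): δ = 40.88°  ·
  (1,7): δ = 103.44°  ·
  (2,3): δ = 128.69°  ·
  (2,4): δ = 74.76°  ·
  (2,5): δ = 41.58°  ·
  (2,6): δ = 4.18°  ✓
  (2,7): δ = 58.38°  ·
  (3,4): δ = 126.07°  ·
  (3,5): δ = 92.89°  ·
  (3,6): δ = 55.49°  ·
  (3,7): δ = 7.07°  ✓
  (4,5): δ = 146.82°  ·
  (4,6): δ = 109.42°  ·
  (4,7): δ = 46.86°  ·
  (5,6): δ = 142.60°  ·
  (5,7): δ = 80.03°  ·
  (6,7): δ = 117.44°  ·
antipodal pairs: 4

count = 4; pairs: (0,4), (1,5), (2,6), (3,7)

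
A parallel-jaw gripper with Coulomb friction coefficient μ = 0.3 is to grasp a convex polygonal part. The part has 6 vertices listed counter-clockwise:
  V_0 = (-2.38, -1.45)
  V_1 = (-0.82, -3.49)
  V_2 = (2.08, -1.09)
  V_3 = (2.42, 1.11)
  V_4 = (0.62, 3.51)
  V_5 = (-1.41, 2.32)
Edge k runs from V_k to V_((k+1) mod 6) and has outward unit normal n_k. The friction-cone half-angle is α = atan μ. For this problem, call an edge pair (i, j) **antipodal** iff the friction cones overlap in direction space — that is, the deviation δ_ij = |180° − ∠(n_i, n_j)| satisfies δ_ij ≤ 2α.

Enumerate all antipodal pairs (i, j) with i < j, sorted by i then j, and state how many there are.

count = 3; pairs: (0,3), (1,4), (2,5)

α = atan 0.3 = 16.70°;  2α = 33.40°
n_0 = (-0.7944, -0.6075)
n_1 = (+0.6376, -0.7704)
n_2 = (+0.9883, -0.1527)
n_3 = (+0.8000, +0.6000)
n_4 = (-0.5057, +0.8627)
n_5 = (-0.9685, +0.2492)
  (0,1): δ = 87.79°  ·
  (0,2): δ = 46.19°  ·
  (0,3): δ = 0.54°  ✓
  (0,4): δ = 82.97°  ·
  (0,5): δ = 128.17°  ·
  (1,2): δ = 138.40°  ·
  (1,3): δ = 92.74°  ·
  (1,4): δ = 9.23°  ✓
  (1,5): δ = 35.96°  ·
  (2,3): δ = 134.34°  ·
  (2,4): δ = 50.84°  ·
  (2,5): δ = 5.64°  ✓
  (3,4): δ = 96.49°  ·
  (3,5): δ = 51.30°  ·
  (4,5): δ = 134.81°  ·
antipodal pairs: 3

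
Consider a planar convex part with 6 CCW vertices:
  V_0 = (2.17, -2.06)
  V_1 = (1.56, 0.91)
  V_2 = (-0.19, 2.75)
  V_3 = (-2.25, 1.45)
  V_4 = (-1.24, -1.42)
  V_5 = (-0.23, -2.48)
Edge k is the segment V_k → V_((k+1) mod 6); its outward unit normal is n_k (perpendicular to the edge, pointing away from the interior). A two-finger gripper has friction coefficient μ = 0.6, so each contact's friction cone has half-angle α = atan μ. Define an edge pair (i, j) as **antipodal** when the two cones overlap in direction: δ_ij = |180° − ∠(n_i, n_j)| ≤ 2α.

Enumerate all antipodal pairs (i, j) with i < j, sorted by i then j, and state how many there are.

count = 6; pairs: (0,3), (0,4), (1,3), (1,4), (1,5), (2,5)

α = atan 0.6 = 30.96°;  2α = 61.93°
n_0 = (+0.9796, +0.2012)
n_1 = (+0.7246, +0.6892)
n_2 = (-0.5337, +0.8457)
n_3 = (-0.9433, -0.3320)
n_4 = (-0.7240, -0.6898)
n_5 = (+0.1724, -0.9850)
  (0,1): δ = 148.04°  ·
  (0,2): δ = 69.35°  ·
  (0,3): δ = 7.78°  ✓
  (0,4): δ = 32.01°  ✓
  (0,5): δ = 88.32°  ·
  (1,2): δ = 101.31°  ·
  (1,3): δ = 24.18°  ✓
  (1,4): δ = 0.05°  ✓
  (1,5): δ = 56.36°  ✓
  (2,3): δ = 102.87°  ·
  (2,4): δ = 78.64°  ·
  (2,5): δ = 22.33°  ✓
  (3,4): δ = 155.77°  ·
  (3,5): δ = 99.46°  ·
  (4,5): δ = 123.69°  ·
antipodal pairs: 6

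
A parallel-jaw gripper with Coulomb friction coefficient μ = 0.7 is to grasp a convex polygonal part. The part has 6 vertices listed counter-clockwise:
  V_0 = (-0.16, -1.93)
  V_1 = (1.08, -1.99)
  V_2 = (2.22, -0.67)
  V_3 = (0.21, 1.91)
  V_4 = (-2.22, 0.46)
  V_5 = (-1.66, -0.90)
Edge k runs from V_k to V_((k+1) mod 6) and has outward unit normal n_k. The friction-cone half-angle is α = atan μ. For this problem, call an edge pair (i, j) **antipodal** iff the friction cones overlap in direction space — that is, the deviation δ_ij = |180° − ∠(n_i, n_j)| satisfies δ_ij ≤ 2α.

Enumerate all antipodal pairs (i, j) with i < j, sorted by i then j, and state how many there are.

count = 7; pairs: (0,2), (0,3), (1,3), (1,4), (2,4), (2,5), (3,5)

α = atan 0.7 = 34.99°;  2α = 69.98°
n_0 = (-0.0483, -0.9988)
n_1 = (+0.7568, -0.6536)
n_2 = (+0.7889, +0.6146)
n_3 = (-0.5124, +0.8587)
n_4 = (-0.9247, -0.3807)
n_5 = (-0.5661, -0.8244)
  (0,1): δ = 128.04°  ·
  (0,2): δ = 49.31°  ✓
  (0,3): δ = 33.60°  ✓
  (0,4): δ = 115.15°  ·
  (0,5): δ = 148.29°  ·
  (1,2): δ = 101.26°  ·
  (1,3): δ = 18.36°  ✓
  (1,4): δ = 63.20°  ✓
  (1,5): δ = 96.34°  ·
  (2,3): δ = 97.10°  ·
  (2,4): δ = 15.54°  ✓
  (2,5): δ = 17.60°  ✓
  (3,4): δ = 98.44°  ·
  (3,5): δ = 65.30°  ✓
  (4,5): δ = 146.86°  ·
antipodal pairs: 7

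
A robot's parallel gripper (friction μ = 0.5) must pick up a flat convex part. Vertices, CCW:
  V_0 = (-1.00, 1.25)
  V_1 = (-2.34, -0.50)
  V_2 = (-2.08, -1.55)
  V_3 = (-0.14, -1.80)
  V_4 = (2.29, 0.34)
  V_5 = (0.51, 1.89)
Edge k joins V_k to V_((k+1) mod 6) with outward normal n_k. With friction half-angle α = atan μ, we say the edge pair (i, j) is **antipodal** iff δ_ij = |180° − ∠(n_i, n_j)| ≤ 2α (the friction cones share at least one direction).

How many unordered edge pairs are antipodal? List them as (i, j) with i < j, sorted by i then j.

α = atan 0.5 = 26.57°;  2α = 53.13°
n_0 = (-0.7940, +0.6080)
n_1 = (-0.9707, -0.2404)
n_2 = (-0.1278, -0.9918)
n_3 = (+0.6609, -0.7505)
n_4 = (+0.6567, +0.7541)
n_5 = (-0.3902, +0.9207)
  (0,1): δ = 128.65°  ·
  (0,2): δ = 59.90°  ·
  (0,3): δ = 11.19°  ✓
  (0,4): δ = 86.39°  ·
  (0,5): δ = 150.41°  ·
  (1,2): δ = 111.25°  ·
  (1,3): δ = 62.54°  ·
  (1,4): δ = 35.04°  ✓
  (1,5): δ = 99.06°  ·
  (2,3): δ = 131.29°  ·
  (2,4): δ = 33.71°  ✓
  (2,5): δ = 30.31°  ✓
  (3,4): δ = 82.42°  ·
  (3,5): δ = 18.40°  ✓
  (4,5): δ = 115.98°  ·
antipodal pairs: 5

count = 5; pairs: (0,3), (1,4), (2,4), (2,5), (3,5)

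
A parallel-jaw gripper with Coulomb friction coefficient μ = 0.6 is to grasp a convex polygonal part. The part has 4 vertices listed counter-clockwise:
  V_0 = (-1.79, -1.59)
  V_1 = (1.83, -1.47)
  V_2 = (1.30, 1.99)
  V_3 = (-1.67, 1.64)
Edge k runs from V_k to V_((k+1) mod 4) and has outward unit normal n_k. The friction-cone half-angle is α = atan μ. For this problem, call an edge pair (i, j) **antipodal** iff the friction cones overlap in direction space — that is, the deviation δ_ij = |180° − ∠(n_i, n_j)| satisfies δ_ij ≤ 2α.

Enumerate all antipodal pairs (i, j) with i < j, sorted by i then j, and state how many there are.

α = atan 0.6 = 30.96°;  2α = 61.93°
n_0 = (+0.0331, -0.9995)
n_1 = (+0.9885, +0.1514)
n_2 = (-0.1170, +0.9931)
n_3 = (-0.9993, +0.0371)
  (0,1): δ = 83.19°  ·
  (0,2): δ = 4.82°  ✓
  (0,3): δ = 85.97°  ·
  (1,2): δ = 91.99°  ·
  (1,3): δ = 10.84°  ✓
  (2,3): δ = 98.85°  ·
antipodal pairs: 2

count = 2; pairs: (0,2), (1,3)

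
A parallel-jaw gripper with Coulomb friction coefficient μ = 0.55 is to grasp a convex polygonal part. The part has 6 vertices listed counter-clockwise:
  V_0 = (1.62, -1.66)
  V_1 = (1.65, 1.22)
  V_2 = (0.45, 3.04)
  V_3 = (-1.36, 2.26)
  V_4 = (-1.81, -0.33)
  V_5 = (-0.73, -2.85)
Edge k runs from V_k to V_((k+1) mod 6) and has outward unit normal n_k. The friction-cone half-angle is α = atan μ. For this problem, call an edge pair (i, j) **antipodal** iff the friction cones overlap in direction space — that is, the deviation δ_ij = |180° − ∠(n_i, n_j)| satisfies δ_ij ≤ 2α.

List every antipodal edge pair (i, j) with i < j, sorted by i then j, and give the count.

α = atan 0.55 = 28.81°;  2α = 57.62°
n_0 = (+0.9999, -0.0104)
n_1 = (+0.8349, +0.5505)
n_2 = (-0.3958, +0.9184)
n_3 = (-0.9852, +0.1712)
n_4 = (-0.9191, -0.3939)
n_5 = (+0.4518, -0.8921)
  (0,1): δ = 146.00°  ·
  (0,2): δ = 66.09°  ·
  (0,3): δ = 9.26°  ✓
  (0,4): δ = 23.80°  ✓
  (0,5): δ = 117.45°  ·
  (1,2): δ = 100.09°  ·
  (1,3): δ = 43.25°  ✓
  (1,4): δ = 10.20°  ✓
  (1,5): δ = 83.46°  ·
  (2,3): δ = 123.17°  ·
  (2,4): δ = 90.11°  ·
  (2,5): δ = 3.54°  ✓
  (3,4): δ = 146.94°  ·
  (3,5): δ = 53.29°  ✓
  (4,5): δ = 86.34°  ·
antipodal pairs: 6

count = 6; pairs: (0,3), (0,4), (1,3), (1,4), (2,5), (3,5)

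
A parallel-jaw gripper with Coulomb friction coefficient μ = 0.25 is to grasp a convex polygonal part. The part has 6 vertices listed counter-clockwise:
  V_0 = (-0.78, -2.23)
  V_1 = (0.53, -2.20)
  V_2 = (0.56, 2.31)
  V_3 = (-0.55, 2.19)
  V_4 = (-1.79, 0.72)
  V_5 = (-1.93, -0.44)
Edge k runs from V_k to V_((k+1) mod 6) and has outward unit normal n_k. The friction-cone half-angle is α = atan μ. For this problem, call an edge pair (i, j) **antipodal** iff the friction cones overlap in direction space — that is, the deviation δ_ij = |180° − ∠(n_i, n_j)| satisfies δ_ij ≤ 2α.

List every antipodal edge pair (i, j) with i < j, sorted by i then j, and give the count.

count = 2; pairs: (0,2), (1,4)

α = atan 0.25 = 14.04°;  2α = 28.07°
n_0 = (+0.0229, -0.9997)
n_1 = (+1.0000, -0.0067)
n_2 = (-0.1075, +0.9942)
n_3 = (-0.7644, +0.6448)
n_4 = (-0.9928, +0.1198)
n_5 = (-0.8413, -0.5405)
  (0,1): δ = 91.69°  ·
  (0,2): δ = 4.86°  ✓
  (0,3): δ = 48.54°  ·
  (0,4): δ = 81.81°  ·
  (0,5): δ = 121.41°  ·
  (1,2): δ = 83.45°  ·
  (1,3): δ = 39.77°  ·
  (1,4): δ = 6.50°  ✓
  (1,5): δ = 33.10°  ·
  (2,3): δ = 136.32°  ·
  (2,4): δ = 103.05°  ·
  (2,5): δ = 63.45°  ·
  (3,4): δ = 146.73°  ·
  (3,5): δ = 107.13°  ·
  (4,5): δ = 140.40°  ·
antipodal pairs: 2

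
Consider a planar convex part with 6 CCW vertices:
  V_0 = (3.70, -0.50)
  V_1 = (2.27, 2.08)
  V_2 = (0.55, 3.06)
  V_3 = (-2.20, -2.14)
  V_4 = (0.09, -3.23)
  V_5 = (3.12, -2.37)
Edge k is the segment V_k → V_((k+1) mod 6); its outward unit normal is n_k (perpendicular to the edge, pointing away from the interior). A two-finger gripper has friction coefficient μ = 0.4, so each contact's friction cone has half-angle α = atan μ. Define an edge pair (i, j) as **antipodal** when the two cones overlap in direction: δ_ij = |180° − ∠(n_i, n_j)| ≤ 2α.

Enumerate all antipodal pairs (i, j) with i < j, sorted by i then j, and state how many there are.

count = 3; pairs: (0,3), (1,3), (2,5)

α = atan 0.4 = 21.80°;  2α = 43.60°
n_0 = (+0.8746, +0.4848)
n_1 = (+0.4951, +0.8689)
n_2 = (-0.8840, +0.4675)
n_3 = (-0.4298, -0.9029)
n_4 = (+0.2730, -0.9620)
n_5 = (+0.9551, -0.2962)
  (0,1): δ = 148.67°  ·
  (0,2): δ = 56.87°  ·
  (0,3): δ = 35.55°  ✓
  (0,4): δ = 76.85°  ·
  (0,5): δ = 133.77°  ·
  (1,2): δ = 88.20°  ·
  (1,3): δ = 4.22°  ✓
  (1,4): δ = 45.52°  ·
  (1,5): δ = 102.44°  ·
  (2,3): δ = 87.58°  ·
  (2,4): δ = 46.28°  ·
  (2,5): δ = 10.64°  ✓
  (3,4): δ = 138.70°  ·
  (3,5): δ = 81.78°  ·
  (4,5): δ = 123.08°  ·
antipodal pairs: 3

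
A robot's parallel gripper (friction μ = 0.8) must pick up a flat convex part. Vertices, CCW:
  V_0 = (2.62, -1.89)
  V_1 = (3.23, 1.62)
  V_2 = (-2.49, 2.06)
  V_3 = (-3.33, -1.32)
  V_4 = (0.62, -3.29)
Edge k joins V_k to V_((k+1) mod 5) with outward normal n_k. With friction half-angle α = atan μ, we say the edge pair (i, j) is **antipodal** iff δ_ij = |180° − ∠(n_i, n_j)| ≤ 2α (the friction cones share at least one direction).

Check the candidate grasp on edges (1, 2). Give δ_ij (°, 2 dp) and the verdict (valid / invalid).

δ = 99.56°, invalid

α = atan 0.8 = 38.66°;  2α = 77.32°
edge 1: e_1 = (-5.72, +0.44);  n_1 = (+0.0767, +0.9971)
edge 2: e_2 = (-0.84, -3.38);  n_2 = (-0.9705, +0.2412)
∠(n_1, n_2) = 80.44°
δ = |180° − 80.44°| = 99.56°
99.56° > 2α = 77.32°  →  invalid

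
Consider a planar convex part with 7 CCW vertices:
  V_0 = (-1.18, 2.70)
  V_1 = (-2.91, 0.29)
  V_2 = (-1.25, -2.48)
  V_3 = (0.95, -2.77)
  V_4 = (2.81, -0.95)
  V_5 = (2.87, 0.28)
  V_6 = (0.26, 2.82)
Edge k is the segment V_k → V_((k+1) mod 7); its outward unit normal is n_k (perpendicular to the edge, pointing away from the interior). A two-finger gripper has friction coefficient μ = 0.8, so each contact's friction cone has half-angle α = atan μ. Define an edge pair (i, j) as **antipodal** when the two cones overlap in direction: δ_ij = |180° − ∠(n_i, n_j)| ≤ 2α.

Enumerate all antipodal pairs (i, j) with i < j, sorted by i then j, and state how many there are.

count = 10; pairs: (0,2), (0,3), (0,4), (1,3), (1,4), (1,5), (1,6), (2,5), (2,6), (3,6)

α = atan 0.8 = 38.66°;  2α = 77.32°
n_0 = (-0.8124, +0.5831)
n_1 = (-0.8578, -0.5140)
n_2 = (-0.1307, -0.9914)
n_3 = (+0.6994, -0.7148)
n_4 = (+0.9988, -0.0487)
n_5 = (+0.6974, +0.7167)
n_6 = (-0.0830, +0.9965)
  (0,1): δ = 113.39°  ·
  (0,2): δ = 61.84°  ✓
  (0,3): δ = 9.95°  ✓
  (0,4): δ = 32.88°  ✓
  (0,5): δ = 81.45°  ·
  (0,6): δ = 130.44°  ·
  (1,2): δ = 128.44°  ·
  (1,3): δ = 76.56°  ✓
  (1,4): δ = 33.73°  ✓
  (1,5): δ = 14.85°  ✓
  (1,6): δ = 63.83°  ✓
  (2,3): δ = 128.11°  ·
  (2,4): δ = 85.28°  ·
  (2,5): δ = 36.71°  ✓
  (2,6): δ = 12.27°  ✓
  (3,4): δ = 137.17°  ·
  (3,5): δ = 88.60°  ·
  (3,6): δ = 39.61°  ✓
  (4,5): δ = 131.43°  ·
  (4,6): δ = 82.44°  ·
  (5,6): δ = 131.02°  ·
antipodal pairs: 10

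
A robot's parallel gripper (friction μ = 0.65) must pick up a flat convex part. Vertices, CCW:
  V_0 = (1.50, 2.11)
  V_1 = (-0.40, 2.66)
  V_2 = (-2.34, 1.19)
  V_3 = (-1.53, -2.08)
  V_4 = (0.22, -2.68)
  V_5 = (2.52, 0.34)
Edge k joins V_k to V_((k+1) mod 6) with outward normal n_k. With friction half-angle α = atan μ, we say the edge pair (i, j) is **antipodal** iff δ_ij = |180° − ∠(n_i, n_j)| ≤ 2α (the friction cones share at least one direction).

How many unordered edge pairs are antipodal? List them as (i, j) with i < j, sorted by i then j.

α = atan 0.65 = 33.02°;  2α = 66.05°
n_0 = (+0.2781, +0.9606)
n_1 = (-0.6039, +0.7970)
n_2 = (-0.9707, -0.2404)
n_3 = (-0.3243, -0.9459)
n_4 = (+0.7956, -0.6059)
n_5 = (+0.8664, +0.4993)
  (0,1): δ = 126.70°  ·
  (0,2): δ = 59.94°  ✓
  (0,3): δ = 2.78°  ✓
  (0,4): δ = 68.85°  ·
  (0,5): δ = 136.10°  ·
  (1,2): δ = 113.24°  ·
  (1,3): δ = 56.08°  ✓
  (1,4): δ = 15.56°  ✓
  (1,5): δ = 82.80°  ·
  (2,3): δ = 122.84°  ·
  (2,4): δ = 51.21°  ✓
  (2,5): δ = 16.04°  ✓
  (3,4): δ = 108.37°  ·
  (3,5): δ = 41.12°  ✓
  (4,5): δ = 112.75°  ·
antipodal pairs: 7

count = 7; pairs: (0,2), (0,3), (1,3), (1,4), (2,4), (2,5), (3,5)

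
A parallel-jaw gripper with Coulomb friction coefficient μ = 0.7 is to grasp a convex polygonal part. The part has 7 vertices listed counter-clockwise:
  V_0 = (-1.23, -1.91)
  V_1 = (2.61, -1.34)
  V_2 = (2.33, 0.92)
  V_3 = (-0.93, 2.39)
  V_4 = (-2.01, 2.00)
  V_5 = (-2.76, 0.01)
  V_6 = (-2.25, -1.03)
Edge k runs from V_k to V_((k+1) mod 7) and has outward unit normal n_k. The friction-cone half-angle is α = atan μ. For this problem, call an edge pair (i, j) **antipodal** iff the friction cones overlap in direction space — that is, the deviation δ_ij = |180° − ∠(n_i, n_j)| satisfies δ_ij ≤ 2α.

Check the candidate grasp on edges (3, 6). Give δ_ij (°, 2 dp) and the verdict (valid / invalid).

δ = 60.64°, valid

α = atan 0.7 = 34.99°;  2α = 69.98°
edge 3: e_3 = (-1.08, -0.39);  n_3 = (-0.3396, +0.9406)
edge 6: e_6 = (+1.02, -0.88);  n_6 = (-0.6532, -0.7572)
∠(n_3, n_6) = 119.36°
δ = |180° − 119.36°| = 60.64°
60.64° ≤ 2α = 69.98°  →  valid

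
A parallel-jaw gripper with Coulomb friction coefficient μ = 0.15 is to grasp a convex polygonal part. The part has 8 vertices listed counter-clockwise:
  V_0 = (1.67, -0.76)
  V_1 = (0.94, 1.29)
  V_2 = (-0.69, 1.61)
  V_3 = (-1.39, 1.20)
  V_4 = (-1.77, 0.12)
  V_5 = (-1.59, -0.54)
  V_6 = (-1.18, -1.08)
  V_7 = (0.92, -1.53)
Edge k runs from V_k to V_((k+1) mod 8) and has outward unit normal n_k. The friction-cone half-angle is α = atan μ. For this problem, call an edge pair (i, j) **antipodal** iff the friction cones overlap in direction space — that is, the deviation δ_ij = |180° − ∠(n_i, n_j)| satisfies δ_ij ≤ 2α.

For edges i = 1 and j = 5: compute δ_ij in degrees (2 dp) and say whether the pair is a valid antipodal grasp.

α = atan 0.15 = 8.53°;  2α = 17.06°
edge 1: e_1 = (-1.63, +0.32);  n_1 = (+0.1926, +0.9813)
edge 5: e_5 = (+0.41, -0.54);  n_5 = (-0.7964, -0.6047)
∠(n_1, n_5) = 138.31°
δ = |180° − 138.31°| = 41.69°
41.69° > 2α = 17.06°  →  invalid

δ = 41.69°, invalid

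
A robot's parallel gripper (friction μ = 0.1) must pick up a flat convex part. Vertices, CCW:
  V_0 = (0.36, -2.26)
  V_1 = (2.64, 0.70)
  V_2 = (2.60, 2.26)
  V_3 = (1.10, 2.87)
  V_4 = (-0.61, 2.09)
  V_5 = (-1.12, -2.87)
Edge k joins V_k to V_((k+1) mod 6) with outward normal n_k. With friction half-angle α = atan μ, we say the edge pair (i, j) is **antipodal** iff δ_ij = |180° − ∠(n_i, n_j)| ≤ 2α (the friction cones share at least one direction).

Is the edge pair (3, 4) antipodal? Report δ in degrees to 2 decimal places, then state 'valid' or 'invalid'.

δ = 120.39°, invalid

α = atan 0.1 = 5.71°;  2α = 11.42°
edge 3: e_3 = (-1.71, -0.78);  n_3 = (-0.4150, +0.9098)
edge 4: e_4 = (-0.51, -4.96);  n_4 = (-0.9948, +0.1023)
∠(n_3, n_4) = 59.61°
δ = |180° − 59.61°| = 120.39°
120.39° > 2α = 11.42°  →  invalid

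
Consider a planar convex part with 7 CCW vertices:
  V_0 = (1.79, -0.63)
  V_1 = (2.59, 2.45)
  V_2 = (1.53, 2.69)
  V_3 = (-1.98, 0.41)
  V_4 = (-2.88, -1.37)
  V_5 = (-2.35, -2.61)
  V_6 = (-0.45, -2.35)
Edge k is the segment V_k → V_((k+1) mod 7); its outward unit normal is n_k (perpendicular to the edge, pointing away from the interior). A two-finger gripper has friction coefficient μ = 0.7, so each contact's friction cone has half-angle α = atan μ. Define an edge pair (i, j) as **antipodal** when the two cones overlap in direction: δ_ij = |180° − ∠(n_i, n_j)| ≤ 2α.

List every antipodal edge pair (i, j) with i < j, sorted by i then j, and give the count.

count = 10; pairs: (0,2), (0,3), (0,4), (1,4), (1,5), (1,6), (2,5), (2,6), (3,5), (3,6)

α = atan 0.7 = 34.99°;  2α = 69.98°
n_0 = (+0.9679, -0.2514)
n_1 = (+0.2208, +0.9753)
n_2 = (-0.5447, +0.8386)
n_3 = (-0.8924, +0.4512)
n_4 = (-0.9195, -0.3930)
n_5 = (+0.1356, -0.9908)
n_6 = (+0.6090, -0.7932)
  (0,1): δ = 88.20°  ·
  (0,2): δ = 42.43°  ✓
  (0,3): δ = 12.26°  ✓
  (0,4): δ = 37.70°  ✓
  (0,5): δ = 112.35°  ·
  (0,6): δ = 142.08°  ·
  (1,2): δ = 134.24°  ·
  (1,3): δ = 104.06°  ·
  (1,4): δ = 54.10°  ✓
  (1,5): δ = 20.55°  ✓
  (1,6): δ = 50.28°  ✓
  (2,3): δ = 149.83°  ·
  (2,4): δ = 99.86°  ·
  (2,5): δ = 25.21°  ✓
  (2,6): δ = 4.51°  ✓
  (3,4): δ = 130.04°  ·
  (3,5): δ = 55.39°  ✓
  (3,6): δ = 25.66°  ✓
  (4,5): δ = 105.35°  ·
  (4,6): δ = 75.62°  ·
  (5,6): δ = 150.27°  ·
antipodal pairs: 10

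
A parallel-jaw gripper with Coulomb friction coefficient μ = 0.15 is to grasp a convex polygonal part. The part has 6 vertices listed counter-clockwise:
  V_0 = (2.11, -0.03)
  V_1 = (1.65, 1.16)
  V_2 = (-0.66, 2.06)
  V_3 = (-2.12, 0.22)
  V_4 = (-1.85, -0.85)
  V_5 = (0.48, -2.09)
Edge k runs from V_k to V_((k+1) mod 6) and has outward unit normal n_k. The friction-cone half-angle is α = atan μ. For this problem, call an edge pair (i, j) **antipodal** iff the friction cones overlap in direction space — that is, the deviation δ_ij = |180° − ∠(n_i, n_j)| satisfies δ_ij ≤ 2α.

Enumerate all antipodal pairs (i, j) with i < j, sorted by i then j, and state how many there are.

α = atan 0.15 = 8.53°;  2α = 17.06°
n_0 = (+0.9327, +0.3606)
n_1 = (+0.3630, +0.9318)
n_2 = (-0.7834, +0.6216)
n_3 = (-0.9696, -0.2447)
n_4 = (-0.4698, -0.8828)
n_5 = (+0.7842, -0.6205)
  (0,1): δ = 132.42°  ·
  (0,2): δ = 59.57°  ·
  (0,3): δ = 6.97°  ✓
  (0,4): δ = 40.84°  ·
  (0,5): δ = 120.51°  ·
  (1,2): δ = 107.14°  ·
  (1,3): δ = 54.55°  ·
  (1,4): δ = 6.74°  ✓
  (1,5): δ = 72.93°  ·
  (2,3): δ = 127.41°  ·
  (2,4): δ = 79.59°  ·
  (2,5): δ = 0.08°  ✓
  (3,4): δ = 132.18°  ·
  (3,5): δ = 52.52°  ·
  (4,5): δ = 100.33°  ·
antipodal pairs: 3

count = 3; pairs: (0,3), (1,4), (2,5)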